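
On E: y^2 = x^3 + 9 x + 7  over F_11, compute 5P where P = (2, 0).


k = 5 = 101_2 (binary, LSB first: 101)
Double-and-add from P = (2, 0):
  bit 0 = 1: acc = O + (2, 0) = (2, 0)
  bit 1 = 0: acc unchanged = (2, 0)
  bit 2 = 1: acc = (2, 0) + O = (2, 0)

5P = (2, 0)


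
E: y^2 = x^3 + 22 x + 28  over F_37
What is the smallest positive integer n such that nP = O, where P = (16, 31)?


Compute successive multiples of P until we hit O:
  1P = (16, 31)
  2P = (9, 20)
  3P = (19, 33)
  4P = (23, 26)
  5P = (34, 3)
  6P = (15, 25)
  7P = (5, 35)
  8P = (25, 16)
  ... (continuing to 37P)
  37P = O

ord(P) = 37


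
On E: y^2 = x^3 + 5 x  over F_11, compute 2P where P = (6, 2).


Doubling: s = (3 x1^2 + a) / (2 y1)
s = (3*6^2 + 5) / (2*2) mod 11 = 9
x3 = s^2 - 2 x1 mod 11 = 9^2 - 2*6 = 3
y3 = s (x1 - x3) - y1 mod 11 = 9 * (6 - 3) - 2 = 3

2P = (3, 3)


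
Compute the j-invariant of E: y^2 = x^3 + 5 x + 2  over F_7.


Delta = -16(4 a^3 + 27 b^2) mod 7 = 2
-1728 * (4 a)^3 = -1728 * (4*5)^3 mod 7 = 6
j = 6 * 2^(-1) mod 7 = 3

j = 3 (mod 7)


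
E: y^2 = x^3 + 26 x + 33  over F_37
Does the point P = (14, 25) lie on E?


Check whether y^2 = x^3 + 26 x + 33 (mod 37) for (x, y) = (14, 25).
LHS: y^2 = 25^2 mod 37 = 33
RHS: x^3 + 26 x + 33 = 14^3 + 26*14 + 33 mod 37 = 33
LHS = RHS

Yes, on the curve


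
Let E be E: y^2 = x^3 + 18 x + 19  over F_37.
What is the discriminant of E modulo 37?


4 a^3 + 27 b^2 = 4*18^3 + 27*19^2 = 23328 + 9747 = 33075
Delta = -16 * (33075) = -529200
Delta mod 37 = 11

Delta = 11 (mod 37)


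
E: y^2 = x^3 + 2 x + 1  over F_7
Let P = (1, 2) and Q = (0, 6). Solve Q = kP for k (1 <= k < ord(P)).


Enumerate multiples of P until we hit Q = (0, 6):
  1P = (1, 2)
  2P = (0, 1)
  3P = (0, 6)
Match found at i = 3.

k = 3


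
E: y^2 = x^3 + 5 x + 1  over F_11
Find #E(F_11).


For each x in F_11, count y with y^2 = x^3 + 5 x + 1 mod 11:
  x = 0: RHS = 1, y in [1, 10]  -> 2 point(s)
  x = 6: RHS = 5, y in [4, 7]  -> 2 point(s)
  x = 7: RHS = 5, y in [4, 7]  -> 2 point(s)
  x = 8: RHS = 3, y in [5, 6]  -> 2 point(s)
  x = 9: RHS = 5, y in [4, 7]  -> 2 point(s)
Affine points: 10. Add the point at infinity: total = 11.

#E(F_11) = 11


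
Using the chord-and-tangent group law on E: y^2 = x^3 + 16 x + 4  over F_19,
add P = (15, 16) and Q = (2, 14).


P != Q, so use the chord formula.
s = (y2 - y1) / (x2 - x1) = (17) / (6) mod 19 = 6
x3 = s^2 - x1 - x2 mod 19 = 6^2 - 15 - 2 = 0
y3 = s (x1 - x3) - y1 mod 19 = 6 * (15 - 0) - 16 = 17

P + Q = (0, 17)


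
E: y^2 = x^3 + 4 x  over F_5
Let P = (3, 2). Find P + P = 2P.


Doubling: s = (3 x1^2 + a) / (2 y1)
s = (3*3^2 + 4) / (2*2) mod 5 = 4
x3 = s^2 - 2 x1 mod 5 = 4^2 - 2*3 = 0
y3 = s (x1 - x3) - y1 mod 5 = 4 * (3 - 0) - 2 = 0

2P = (0, 0)


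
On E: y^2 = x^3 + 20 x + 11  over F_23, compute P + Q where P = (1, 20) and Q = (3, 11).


P != Q, so use the chord formula.
s = (y2 - y1) / (x2 - x1) = (14) / (2) mod 23 = 7
x3 = s^2 - x1 - x2 mod 23 = 7^2 - 1 - 3 = 22
y3 = s (x1 - x3) - y1 mod 23 = 7 * (1 - 22) - 20 = 17

P + Q = (22, 17)


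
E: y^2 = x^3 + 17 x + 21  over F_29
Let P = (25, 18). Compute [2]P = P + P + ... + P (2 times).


k = 2 = 10_2 (binary, LSB first: 01)
Double-and-add from P = (25, 18):
  bit 0 = 0: acc unchanged = O
  bit 1 = 1: acc = O + (9, 27) = (9, 27)

2P = (9, 27)


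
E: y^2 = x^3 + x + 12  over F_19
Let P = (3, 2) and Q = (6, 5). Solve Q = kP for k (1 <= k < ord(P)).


Enumerate multiples of P until we hit Q = (6, 5):
  1P = (3, 2)
  2P = (5, 3)
  3P = (16, 1)
  4P = (9, 16)
  5P = (4, 2)
  6P = (12, 17)
  7P = (11, 10)
  8P = (6, 14)
  9P = (7, 1)
  10P = (15, 1)
  11P = (8, 0)
  12P = (15, 18)
  13P = (7, 18)
  14P = (6, 5)
Match found at i = 14.

k = 14


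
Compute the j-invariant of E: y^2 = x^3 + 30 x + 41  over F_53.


Delta = -16(4 a^3 + 27 b^2) mod 53 = 26
-1728 * (4 a)^3 = -1728 * (4*30)^3 mod 53 = 13
j = 13 * 26^(-1) mod 53 = 27

j = 27 (mod 53)


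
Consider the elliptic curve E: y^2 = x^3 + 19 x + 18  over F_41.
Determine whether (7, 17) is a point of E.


Check whether y^2 = x^3 + 19 x + 18 (mod 41) for (x, y) = (7, 17).
LHS: y^2 = 17^2 mod 41 = 2
RHS: x^3 + 19 x + 18 = 7^3 + 19*7 + 18 mod 41 = 2
LHS = RHS

Yes, on the curve


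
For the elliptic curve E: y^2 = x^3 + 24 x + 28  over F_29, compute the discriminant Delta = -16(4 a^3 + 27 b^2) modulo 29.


4 a^3 + 27 b^2 = 4*24^3 + 27*28^2 = 55296 + 21168 = 76464
Delta = -16 * (76464) = -1223424
Delta mod 29 = 28

Delta = 28 (mod 29)


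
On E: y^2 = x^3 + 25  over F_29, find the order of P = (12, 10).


Compute successive multiples of P until we hit O:
  1P = (12, 10)
  2P = (18, 17)
  3P = (6, 26)
  4P = (2, 2)
  5P = (11, 14)
  6P = (22, 1)
  7P = (28, 16)
  8P = (5, 18)
  ... (continuing to 30P)
  30P = O

ord(P) = 30


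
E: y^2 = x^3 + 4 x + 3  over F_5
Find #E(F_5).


For each x in F_5, count y with y^2 = x^3 + 4 x + 3 mod 5:
  x = 2: RHS = 4, y in [2, 3]  -> 2 point(s)
Affine points: 2. Add the point at infinity: total = 3.

#E(F_5) = 3


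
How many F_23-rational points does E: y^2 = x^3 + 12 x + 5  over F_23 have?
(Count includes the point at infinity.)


For each x in F_23, count y with y^2 = x^3 + 12 x + 5 mod 23:
  x = 1: RHS = 18, y in [8, 15]  -> 2 point(s)
  x = 4: RHS = 2, y in [5, 18]  -> 2 point(s)
  x = 5: RHS = 6, y in [11, 12]  -> 2 point(s)
  x = 7: RHS = 18, y in [8, 15]  -> 2 point(s)
  x = 13: RHS = 12, y in [9, 14]  -> 2 point(s)
  x = 15: RHS = 18, y in [8, 15]  -> 2 point(s)
  x = 17: RHS = 16, y in [4, 19]  -> 2 point(s)
  x = 18: RHS = 4, y in [2, 21]  -> 2 point(s)
  x = 19: RHS = 8, y in [10, 13]  -> 2 point(s)
Affine points: 18. Add the point at infinity: total = 19.

#E(F_23) = 19


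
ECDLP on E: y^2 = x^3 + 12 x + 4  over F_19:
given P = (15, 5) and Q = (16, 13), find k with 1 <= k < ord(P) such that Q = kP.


Enumerate multiples of P until we hit Q = (16, 13):
  1P = (15, 5)
  2P = (6, 11)
  3P = (9, 10)
  4P = (11, 17)
  5P = (2, 13)
  6P = (8, 17)
  7P = (16, 13)
Match found at i = 7.

k = 7


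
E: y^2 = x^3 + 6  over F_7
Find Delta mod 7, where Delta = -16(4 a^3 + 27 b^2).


4 a^3 + 27 b^2 = 4*0^3 + 27*6^2 = 0 + 972 = 972
Delta = -16 * (972) = -15552
Delta mod 7 = 2

Delta = 2 (mod 7)


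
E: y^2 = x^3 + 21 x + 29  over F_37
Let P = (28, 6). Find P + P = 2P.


Doubling: s = (3 x1^2 + a) / (2 y1)
s = (3*28^2 + 21) / (2*6) mod 37 = 22
x3 = s^2 - 2 x1 mod 37 = 22^2 - 2*28 = 21
y3 = s (x1 - x3) - y1 mod 37 = 22 * (28 - 21) - 6 = 0

2P = (21, 0)


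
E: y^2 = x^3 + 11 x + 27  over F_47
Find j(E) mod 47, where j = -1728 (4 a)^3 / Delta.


Delta = -16(4 a^3 + 27 b^2) mod 47 = 46
-1728 * (4 a)^3 = -1728 * (4*11)^3 mod 47 = 32
j = 32 * 46^(-1) mod 47 = 15

j = 15 (mod 47)


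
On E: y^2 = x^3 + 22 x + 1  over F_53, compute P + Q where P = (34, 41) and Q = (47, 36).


P != Q, so use the chord formula.
s = (y2 - y1) / (x2 - x1) = (48) / (13) mod 53 = 20
x3 = s^2 - x1 - x2 mod 53 = 20^2 - 34 - 47 = 1
y3 = s (x1 - x3) - y1 mod 53 = 20 * (34 - 1) - 41 = 36

P + Q = (1, 36)


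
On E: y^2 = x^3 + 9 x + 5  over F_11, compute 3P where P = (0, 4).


k = 3 = 11_2 (binary, LSB first: 11)
Double-and-add from P = (0, 4):
  bit 0 = 1: acc = O + (0, 4) = (0, 4)
  bit 1 = 1: acc = (0, 4) + (9, 1) = (7, 2)

3P = (7, 2)


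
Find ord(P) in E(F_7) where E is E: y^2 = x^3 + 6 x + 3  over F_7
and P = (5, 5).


Compute successive multiples of P until we hit O:
  1P = (5, 5)
  2P = (5, 2)
  3P = O

ord(P) = 3


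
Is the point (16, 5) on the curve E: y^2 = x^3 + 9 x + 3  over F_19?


Check whether y^2 = x^3 + 9 x + 3 (mod 19) for (x, y) = (16, 5).
LHS: y^2 = 5^2 mod 19 = 6
RHS: x^3 + 9 x + 3 = 16^3 + 9*16 + 3 mod 19 = 6
LHS = RHS

Yes, on the curve


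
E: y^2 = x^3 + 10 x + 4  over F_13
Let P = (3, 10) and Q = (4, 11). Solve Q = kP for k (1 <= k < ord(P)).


Enumerate multiples of P until we hit Q = (4, 11):
  1P = (3, 10)
  2P = (10, 5)
  3P = (9, 11)
  4P = (5, 7)
  5P = (4, 11)
Match found at i = 5.

k = 5


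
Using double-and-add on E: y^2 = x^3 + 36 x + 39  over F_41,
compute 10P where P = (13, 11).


k = 10 = 1010_2 (binary, LSB first: 0101)
Double-and-add from P = (13, 11):
  bit 0 = 0: acc unchanged = O
  bit 1 = 1: acc = O + (23, 18) = (23, 18)
  bit 2 = 0: acc unchanged = (23, 18)
  bit 3 = 1: acc = (23, 18) + (2, 23) = (34, 10)

10P = (34, 10)


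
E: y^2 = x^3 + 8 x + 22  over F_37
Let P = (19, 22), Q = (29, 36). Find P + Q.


P != Q, so use the chord formula.
s = (y2 - y1) / (x2 - x1) = (14) / (10) mod 37 = 31
x3 = s^2 - x1 - x2 mod 37 = 31^2 - 19 - 29 = 25
y3 = s (x1 - x3) - y1 mod 37 = 31 * (19 - 25) - 22 = 14

P + Q = (25, 14)


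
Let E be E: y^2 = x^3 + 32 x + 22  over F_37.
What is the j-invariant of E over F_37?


Delta = -16(4 a^3 + 27 b^2) mod 37 = 7
-1728 * (4 a)^3 = -1728 * (4*32)^3 mod 37 = 23
j = 23 * 7^(-1) mod 37 = 35

j = 35 (mod 37)


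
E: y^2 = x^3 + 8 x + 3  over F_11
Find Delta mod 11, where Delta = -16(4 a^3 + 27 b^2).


4 a^3 + 27 b^2 = 4*8^3 + 27*3^2 = 2048 + 243 = 2291
Delta = -16 * (2291) = -36656
Delta mod 11 = 7

Delta = 7 (mod 11)


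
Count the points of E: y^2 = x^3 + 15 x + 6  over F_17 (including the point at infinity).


For each x in F_17, count y with y^2 = x^3 + 15 x + 6 mod 17:
  x = 5: RHS = 2, y in [6, 11]  -> 2 point(s)
  x = 8: RHS = 9, y in [3, 14]  -> 2 point(s)
  x = 10: RHS = 0, y in [0]  -> 1 point(s)
  x = 13: RHS = 1, y in [1, 16]  -> 2 point(s)
  x = 14: RHS = 2, y in [6, 11]  -> 2 point(s)
  x = 15: RHS = 2, y in [6, 11]  -> 2 point(s)
Affine points: 11. Add the point at infinity: total = 12.

#E(F_17) = 12


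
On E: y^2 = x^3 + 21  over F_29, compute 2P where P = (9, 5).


Doubling: s = (3 x1^2 + a) / (2 y1)
s = (3*9^2 + 0) / (2*5) mod 29 = 4
x3 = s^2 - 2 x1 mod 29 = 4^2 - 2*9 = 27
y3 = s (x1 - x3) - y1 mod 29 = 4 * (9 - 27) - 5 = 10

2P = (27, 10)


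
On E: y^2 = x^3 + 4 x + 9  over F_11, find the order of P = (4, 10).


Compute successive multiples of P until we hit O:
  1P = (4, 10)
  2P = (8, 6)
  3P = (0, 8)
  4P = (10, 9)
  5P = (1, 6)
  6P = (9, 9)
  7P = (2, 5)
  8P = (3, 9)
  ... (continuing to 18P)
  18P = O

ord(P) = 18


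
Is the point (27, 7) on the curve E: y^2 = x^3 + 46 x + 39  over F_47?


Check whether y^2 = x^3 + 46 x + 39 (mod 47) for (x, y) = (27, 7).
LHS: y^2 = 7^2 mod 47 = 2
RHS: x^3 + 46 x + 39 = 27^3 + 46*27 + 39 mod 47 = 2
LHS = RHS

Yes, on the curve


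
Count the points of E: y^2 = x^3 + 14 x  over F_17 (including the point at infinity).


For each x in F_17, count y with y^2 = x^3 + 14 x + 0 mod 17:
  x = 0: RHS = 0, y in [0]  -> 1 point(s)
  x = 1: RHS = 15, y in [7, 10]  -> 2 point(s)
  x = 2: RHS = 2, y in [6, 11]  -> 2 point(s)
  x = 3: RHS = 1, y in [1, 16]  -> 2 point(s)
  x = 4: RHS = 1, y in [1, 16]  -> 2 point(s)
  x = 5: RHS = 8, y in [5, 12]  -> 2 point(s)
  x = 7: RHS = 16, y in [4, 13]  -> 2 point(s)
  x = 10: RHS = 1, y in [1, 16]  -> 2 point(s)
  x = 12: RHS = 9, y in [3, 14]  -> 2 point(s)
  x = 13: RHS = 16, y in [4, 13]  -> 2 point(s)
  x = 14: RHS = 16, y in [4, 13]  -> 2 point(s)
  x = 15: RHS = 15, y in [7, 10]  -> 2 point(s)
  x = 16: RHS = 2, y in [6, 11]  -> 2 point(s)
Affine points: 25. Add the point at infinity: total = 26.

#E(F_17) = 26


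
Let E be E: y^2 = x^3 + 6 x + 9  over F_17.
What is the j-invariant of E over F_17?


Delta = -16(4 a^3 + 27 b^2) mod 17 = 8
-1728 * (4 a)^3 = -1728 * (4*6)^3 mod 17 = 1
j = 1 * 8^(-1) mod 17 = 15

j = 15 (mod 17)


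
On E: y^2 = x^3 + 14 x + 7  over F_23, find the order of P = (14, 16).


Compute successive multiples of P until we hit O:
  1P = (14, 16)
  2P = (4, 14)
  3P = (17, 11)
  4P = (5, 15)
  5P = (6, 13)
  6P = (15, 21)
  7P = (19, 5)
  8P = (16, 16)
  ... (continuing to 17P)
  17P = O

ord(P) = 17


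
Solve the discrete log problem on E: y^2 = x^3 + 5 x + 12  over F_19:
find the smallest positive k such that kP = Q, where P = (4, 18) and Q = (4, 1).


Enumerate multiples of P until we hit Q = (4, 1):
  1P = (4, 18)
  2P = (15, 17)
  3P = (11, 12)
  4P = (9, 8)
  5P = (10, 13)
  6P = (2, 12)
  7P = (3, 4)
  8P = (18, 14)
  9P = (6, 7)
  10P = (6, 12)
  11P = (18, 5)
  12P = (3, 15)
  13P = (2, 7)
  14P = (10, 6)
  15P = (9, 11)
  16P = (11, 7)
  17P = (15, 2)
  18P = (4, 1)
Match found at i = 18.

k = 18


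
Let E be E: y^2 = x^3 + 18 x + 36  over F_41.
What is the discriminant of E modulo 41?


4 a^3 + 27 b^2 = 4*18^3 + 27*36^2 = 23328 + 34992 = 58320
Delta = -16 * (58320) = -933120
Delta mod 41 = 40

Delta = 40 (mod 41)


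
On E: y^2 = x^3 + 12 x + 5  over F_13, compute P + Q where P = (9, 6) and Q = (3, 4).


P != Q, so use the chord formula.
s = (y2 - y1) / (x2 - x1) = (11) / (7) mod 13 = 9
x3 = s^2 - x1 - x2 mod 13 = 9^2 - 9 - 3 = 4
y3 = s (x1 - x3) - y1 mod 13 = 9 * (9 - 4) - 6 = 0

P + Q = (4, 0)


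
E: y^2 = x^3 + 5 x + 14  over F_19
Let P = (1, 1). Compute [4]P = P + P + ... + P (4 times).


k = 4 = 100_2 (binary, LSB first: 001)
Double-and-add from P = (1, 1):
  bit 0 = 0: acc unchanged = O
  bit 1 = 0: acc unchanged = O
  bit 2 = 1: acc = O + (15, 5) = (15, 5)

4P = (15, 5)


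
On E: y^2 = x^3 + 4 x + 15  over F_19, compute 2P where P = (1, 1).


Doubling: s = (3 x1^2 + a) / (2 y1)
s = (3*1^2 + 4) / (2*1) mod 19 = 13
x3 = s^2 - 2 x1 mod 19 = 13^2 - 2*1 = 15
y3 = s (x1 - x3) - y1 mod 19 = 13 * (1 - 15) - 1 = 7

2P = (15, 7)


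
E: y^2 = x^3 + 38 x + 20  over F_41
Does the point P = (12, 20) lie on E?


Check whether y^2 = x^3 + 38 x + 20 (mod 41) for (x, y) = (12, 20).
LHS: y^2 = 20^2 mod 41 = 31
RHS: x^3 + 38 x + 20 = 12^3 + 38*12 + 20 mod 41 = 31
LHS = RHS

Yes, on the curve


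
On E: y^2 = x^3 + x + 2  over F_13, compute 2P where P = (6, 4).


Doubling: s = (3 x1^2 + a) / (2 y1)
s = (3*6^2 + 1) / (2*4) mod 13 = 12
x3 = s^2 - 2 x1 mod 13 = 12^2 - 2*6 = 2
y3 = s (x1 - x3) - y1 mod 13 = 12 * (6 - 2) - 4 = 5

2P = (2, 5)


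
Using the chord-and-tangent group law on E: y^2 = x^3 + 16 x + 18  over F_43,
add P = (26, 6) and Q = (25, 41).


P != Q, so use the chord formula.
s = (y2 - y1) / (x2 - x1) = (35) / (42) mod 43 = 8
x3 = s^2 - x1 - x2 mod 43 = 8^2 - 26 - 25 = 13
y3 = s (x1 - x3) - y1 mod 43 = 8 * (26 - 13) - 6 = 12

P + Q = (13, 12)


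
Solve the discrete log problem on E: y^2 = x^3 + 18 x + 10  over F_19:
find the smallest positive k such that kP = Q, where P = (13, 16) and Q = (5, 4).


Enumerate multiples of P until we hit Q = (5, 4):
  1P = (13, 16)
  2P = (16, 9)
  3P = (6, 12)
  4P = (17, 17)
  5P = (14, 17)
  6P = (12, 4)
  7P = (5, 4)
Match found at i = 7.

k = 7


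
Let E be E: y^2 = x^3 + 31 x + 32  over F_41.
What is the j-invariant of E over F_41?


Delta = -16(4 a^3 + 27 b^2) mod 41 = 21
-1728 * (4 a)^3 = -1728 * (4*31)^3 mod 41 = 35
j = 35 * 21^(-1) mod 41 = 29

j = 29 (mod 41)


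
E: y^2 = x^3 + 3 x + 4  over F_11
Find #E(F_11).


For each x in F_11, count y with y^2 = x^3 + 3 x + 4 mod 11:
  x = 0: RHS = 4, y in [2, 9]  -> 2 point(s)
  x = 4: RHS = 3, y in [5, 6]  -> 2 point(s)
  x = 5: RHS = 1, y in [1, 10]  -> 2 point(s)
  x = 7: RHS = 5, y in [4, 7]  -> 2 point(s)
  x = 8: RHS = 1, y in [1, 10]  -> 2 point(s)
  x = 9: RHS = 1, y in [1, 10]  -> 2 point(s)
  x = 10: RHS = 0, y in [0]  -> 1 point(s)
Affine points: 13. Add the point at infinity: total = 14.

#E(F_11) = 14


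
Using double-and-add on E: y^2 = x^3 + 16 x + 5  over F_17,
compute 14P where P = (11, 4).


k = 14 = 1110_2 (binary, LSB first: 0111)
Double-and-add from P = (11, 4):
  bit 0 = 0: acc unchanged = O
  bit 1 = 1: acc = O + (10, 3) = (10, 3)
  bit 2 = 1: acc = (10, 3) + (13, 9) = (15, 4)
  bit 3 = 1: acc = (15, 4) + (7, 1) = (14, 7)

14P = (14, 7)


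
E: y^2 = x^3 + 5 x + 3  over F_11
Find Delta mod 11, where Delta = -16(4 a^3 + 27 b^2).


4 a^3 + 27 b^2 = 4*5^3 + 27*3^2 = 500 + 243 = 743
Delta = -16 * (743) = -11888
Delta mod 11 = 3

Delta = 3 (mod 11)


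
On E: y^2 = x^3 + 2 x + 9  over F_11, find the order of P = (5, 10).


Compute successive multiples of P until we hit O:
  1P = (5, 10)
  2P = (1, 1)
  3P = (8, 8)
  4P = (7, 6)
  5P = (3, 8)
  6P = (4, 2)
  7P = (0, 8)
  8P = (0, 3)
  ... (continuing to 15P)
  15P = O

ord(P) = 15


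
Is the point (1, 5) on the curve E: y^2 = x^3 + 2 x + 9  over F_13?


Check whether y^2 = x^3 + 2 x + 9 (mod 13) for (x, y) = (1, 5).
LHS: y^2 = 5^2 mod 13 = 12
RHS: x^3 + 2 x + 9 = 1^3 + 2*1 + 9 mod 13 = 12
LHS = RHS

Yes, on the curve


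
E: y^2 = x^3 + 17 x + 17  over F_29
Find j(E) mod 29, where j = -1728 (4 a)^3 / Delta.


Delta = -16(4 a^3 + 27 b^2) mod 29 = 12
-1728 * (4 a)^3 = -1728 * (4*17)^3 mod 29 = 23
j = 23 * 12^(-1) mod 29 = 14

j = 14 (mod 29)


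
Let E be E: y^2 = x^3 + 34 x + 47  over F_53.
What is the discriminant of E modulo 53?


4 a^3 + 27 b^2 = 4*34^3 + 27*47^2 = 157216 + 59643 = 216859
Delta = -16 * (216859) = -3469744
Delta mod 53 = 7

Delta = 7 (mod 53)


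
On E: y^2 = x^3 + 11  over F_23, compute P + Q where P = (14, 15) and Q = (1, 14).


P != Q, so use the chord formula.
s = (y2 - y1) / (x2 - x1) = (22) / (10) mod 23 = 16
x3 = s^2 - x1 - x2 mod 23 = 16^2 - 14 - 1 = 11
y3 = s (x1 - x3) - y1 mod 23 = 16 * (14 - 11) - 15 = 10

P + Q = (11, 10)


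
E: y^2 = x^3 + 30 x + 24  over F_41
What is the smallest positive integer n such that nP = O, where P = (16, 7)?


Compute successive multiples of P until we hit O:
  1P = (16, 7)
  2P = (19, 27)
  3P = (14, 20)
  4P = (2, 25)
  5P = (28, 26)
  6P = (22, 4)
  7P = (34, 2)
  8P = (36, 35)
  ... (continuing to 20P)
  20P = O

ord(P) = 20


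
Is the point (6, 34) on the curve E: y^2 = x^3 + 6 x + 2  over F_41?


Check whether y^2 = x^3 + 6 x + 2 (mod 41) for (x, y) = (6, 34).
LHS: y^2 = 34^2 mod 41 = 8
RHS: x^3 + 6 x + 2 = 6^3 + 6*6 + 2 mod 41 = 8
LHS = RHS

Yes, on the curve


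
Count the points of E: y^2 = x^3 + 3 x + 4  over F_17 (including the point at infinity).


For each x in F_17, count y with y^2 = x^3 + 3 x + 4 mod 17:
  x = 0: RHS = 4, y in [2, 15]  -> 2 point(s)
  x = 1: RHS = 8, y in [5, 12]  -> 2 point(s)
  x = 2: RHS = 1, y in [1, 16]  -> 2 point(s)
  x = 5: RHS = 8, y in [5, 12]  -> 2 point(s)
  x = 6: RHS = 0, y in [0]  -> 1 point(s)
  x = 8: RHS = 13, y in [8, 9]  -> 2 point(s)
  x = 11: RHS = 8, y in [5, 12]  -> 2 point(s)
  x = 12: RHS = 0, y in [0]  -> 1 point(s)
  x = 13: RHS = 13, y in [8, 9]  -> 2 point(s)
  x = 14: RHS = 2, y in [6, 11]  -> 2 point(s)
  x = 16: RHS = 0, y in [0]  -> 1 point(s)
Affine points: 19. Add the point at infinity: total = 20.

#E(F_17) = 20


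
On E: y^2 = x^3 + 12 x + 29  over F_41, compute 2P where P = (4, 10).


Doubling: s = (3 x1^2 + a) / (2 y1)
s = (3*4^2 + 12) / (2*10) mod 41 = 3
x3 = s^2 - 2 x1 mod 41 = 3^2 - 2*4 = 1
y3 = s (x1 - x3) - y1 mod 41 = 3 * (4 - 1) - 10 = 40

2P = (1, 40)


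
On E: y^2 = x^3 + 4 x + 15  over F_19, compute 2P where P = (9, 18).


k = 2 = 10_2 (binary, LSB first: 01)
Double-and-add from P = (9, 18):
  bit 0 = 0: acc unchanged = O
  bit 1 = 1: acc = O + (1, 1) = (1, 1)

2P = (1, 1)


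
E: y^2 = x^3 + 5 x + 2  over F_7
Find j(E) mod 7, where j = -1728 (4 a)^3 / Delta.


Delta = -16(4 a^3 + 27 b^2) mod 7 = 2
-1728 * (4 a)^3 = -1728 * (4*5)^3 mod 7 = 6
j = 6 * 2^(-1) mod 7 = 3

j = 3 (mod 7)


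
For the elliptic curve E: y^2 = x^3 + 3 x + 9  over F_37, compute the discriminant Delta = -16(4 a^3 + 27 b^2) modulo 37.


4 a^3 + 27 b^2 = 4*3^3 + 27*9^2 = 108 + 2187 = 2295
Delta = -16 * (2295) = -36720
Delta mod 37 = 21

Delta = 21 (mod 37)


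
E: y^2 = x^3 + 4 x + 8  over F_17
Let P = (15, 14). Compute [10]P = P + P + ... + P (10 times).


k = 10 = 1010_2 (binary, LSB first: 0101)
Double-and-add from P = (15, 14):
  bit 0 = 0: acc unchanged = O
  bit 1 = 1: acc = O + (13, 9) = (13, 9)
  bit 2 = 0: acc unchanged = (13, 9)
  bit 3 = 1: acc = (13, 9) + (1, 8) = (1, 9)

10P = (1, 9)


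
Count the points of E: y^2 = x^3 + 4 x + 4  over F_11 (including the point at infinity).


For each x in F_11, count y with y^2 = x^3 + 4 x + 4 mod 11:
  x = 0: RHS = 4, y in [2, 9]  -> 2 point(s)
  x = 1: RHS = 9, y in [3, 8]  -> 2 point(s)
  x = 2: RHS = 9, y in [3, 8]  -> 2 point(s)
  x = 7: RHS = 1, y in [1, 10]  -> 2 point(s)
  x = 8: RHS = 9, y in [3, 8]  -> 2 point(s)
Affine points: 10. Add the point at infinity: total = 11.

#E(F_11) = 11


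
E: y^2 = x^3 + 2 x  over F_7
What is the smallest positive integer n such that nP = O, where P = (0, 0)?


Compute successive multiples of P until we hit O:
  1P = (0, 0)
  2P = O

ord(P) = 2


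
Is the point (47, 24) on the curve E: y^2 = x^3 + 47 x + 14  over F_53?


Check whether y^2 = x^3 + 47 x + 14 (mod 53) for (x, y) = (47, 24).
LHS: y^2 = 24^2 mod 53 = 46
RHS: x^3 + 47 x + 14 = 47^3 + 47*47 + 14 mod 53 = 46
LHS = RHS

Yes, on the curve


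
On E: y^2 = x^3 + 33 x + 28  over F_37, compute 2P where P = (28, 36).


Doubling: s = (3 x1^2 + a) / (2 y1)
s = (3*28^2 + 33) / (2*36) mod 37 = 10
x3 = s^2 - 2 x1 mod 37 = 10^2 - 2*28 = 7
y3 = s (x1 - x3) - y1 mod 37 = 10 * (28 - 7) - 36 = 26

2P = (7, 26)


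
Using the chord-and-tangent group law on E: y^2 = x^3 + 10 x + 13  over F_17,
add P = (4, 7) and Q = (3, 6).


P != Q, so use the chord formula.
s = (y2 - y1) / (x2 - x1) = (16) / (16) mod 17 = 1
x3 = s^2 - x1 - x2 mod 17 = 1^2 - 4 - 3 = 11
y3 = s (x1 - x3) - y1 mod 17 = 1 * (4 - 11) - 7 = 3

P + Q = (11, 3)


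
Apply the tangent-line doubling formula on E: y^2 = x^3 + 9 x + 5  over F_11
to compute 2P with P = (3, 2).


Doubling: s = (3 x1^2 + a) / (2 y1)
s = (3*3^2 + 9) / (2*2) mod 11 = 9
x3 = s^2 - 2 x1 mod 11 = 9^2 - 2*3 = 9
y3 = s (x1 - x3) - y1 mod 11 = 9 * (3 - 9) - 2 = 10

2P = (9, 10)


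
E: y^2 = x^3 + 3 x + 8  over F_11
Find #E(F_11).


For each x in F_11, count y with y^2 = x^3 + 3 x + 8 mod 11:
  x = 1: RHS = 1, y in [1, 10]  -> 2 point(s)
  x = 2: RHS = 0, y in [0]  -> 1 point(s)
  x = 3: RHS = 0, y in [0]  -> 1 point(s)
  x = 5: RHS = 5, y in [4, 7]  -> 2 point(s)
  x = 6: RHS = 0, y in [0]  -> 1 point(s)
  x = 7: RHS = 9, y in [3, 8]  -> 2 point(s)
  x = 8: RHS = 5, y in [4, 7]  -> 2 point(s)
  x = 9: RHS = 5, y in [4, 7]  -> 2 point(s)
  x = 10: RHS = 4, y in [2, 9]  -> 2 point(s)
Affine points: 15. Add the point at infinity: total = 16.

#E(F_11) = 16


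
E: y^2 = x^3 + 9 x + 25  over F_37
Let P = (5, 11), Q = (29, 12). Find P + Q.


P != Q, so use the chord formula.
s = (y2 - y1) / (x2 - x1) = (1) / (24) mod 37 = 17
x3 = s^2 - x1 - x2 mod 37 = 17^2 - 5 - 29 = 33
y3 = s (x1 - x3) - y1 mod 37 = 17 * (5 - 33) - 11 = 31

P + Q = (33, 31)


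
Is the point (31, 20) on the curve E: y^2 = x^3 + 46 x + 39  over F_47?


Check whether y^2 = x^3 + 46 x + 39 (mod 47) for (x, y) = (31, 20).
LHS: y^2 = 20^2 mod 47 = 24
RHS: x^3 + 46 x + 39 = 31^3 + 46*31 + 39 mod 47 = 1
LHS != RHS

No, not on the curve


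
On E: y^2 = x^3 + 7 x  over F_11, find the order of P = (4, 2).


Compute successive multiples of P until we hit O:
  1P = (4, 2)
  2P = (3, 9)
  3P = (9, 0)
  4P = (3, 2)
  5P = (4, 9)
  6P = O

ord(P) = 6


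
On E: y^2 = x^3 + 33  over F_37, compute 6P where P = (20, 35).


k = 6 = 110_2 (binary, LSB first: 011)
Double-and-add from P = (20, 35):
  bit 0 = 0: acc unchanged = O
  bit 1 = 1: acc = O + (13, 11) = (13, 11)
  bit 2 = 1: acc = (13, 11) + (2, 2) = (19, 11)

6P = (19, 11)


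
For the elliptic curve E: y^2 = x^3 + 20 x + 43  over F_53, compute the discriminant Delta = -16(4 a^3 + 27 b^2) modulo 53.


4 a^3 + 27 b^2 = 4*20^3 + 27*43^2 = 32000 + 49923 = 81923
Delta = -16 * (81923) = -1310768
Delta mod 53 = 28

Delta = 28 (mod 53)


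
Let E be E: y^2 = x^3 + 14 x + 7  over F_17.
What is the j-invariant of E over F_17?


Delta = -16(4 a^3 + 27 b^2) mod 17 = 8
-1728 * (4 a)^3 = -1728 * (4*14)^3 mod 17 = 2
j = 2 * 8^(-1) mod 17 = 13

j = 13 (mod 17)


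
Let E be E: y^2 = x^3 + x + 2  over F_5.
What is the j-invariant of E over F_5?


Delta = -16(4 a^3 + 27 b^2) mod 5 = 3
-1728 * (4 a)^3 = -1728 * (4*1)^3 mod 5 = 3
j = 3 * 3^(-1) mod 5 = 1

j = 1 (mod 5)


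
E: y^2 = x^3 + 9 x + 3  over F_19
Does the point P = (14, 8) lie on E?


Check whether y^2 = x^3 + 9 x + 3 (mod 19) for (x, y) = (14, 8).
LHS: y^2 = 8^2 mod 19 = 7
RHS: x^3 + 9 x + 3 = 14^3 + 9*14 + 3 mod 19 = 4
LHS != RHS

No, not on the curve


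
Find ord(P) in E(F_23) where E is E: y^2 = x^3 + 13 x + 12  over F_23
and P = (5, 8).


Compute successive multiples of P until we hit O:
  1P = (5, 8)
  2P = (3, 3)
  3P = (4, 6)
  4P = (18, 12)
  5P = (2, 0)
  6P = (18, 11)
  7P = (4, 17)
  8P = (3, 20)
  ... (continuing to 10P)
  10P = O

ord(P) = 10


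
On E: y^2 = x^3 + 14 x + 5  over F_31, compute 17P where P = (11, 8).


k = 17 = 10001_2 (binary, LSB first: 10001)
Double-and-add from P = (11, 8):
  bit 0 = 1: acc = O + (11, 8) = (11, 8)
  bit 1 = 0: acc unchanged = (11, 8)
  bit 2 = 0: acc unchanged = (11, 8)
  bit 3 = 0: acc unchanged = (11, 8)
  bit 4 = 1: acc = (11, 8) + (16, 27) = (11, 23)

17P = (11, 23)


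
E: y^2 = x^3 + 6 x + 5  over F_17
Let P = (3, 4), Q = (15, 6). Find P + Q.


P != Q, so use the chord formula.
s = (y2 - y1) / (x2 - x1) = (2) / (12) mod 17 = 3
x3 = s^2 - x1 - x2 mod 17 = 3^2 - 3 - 15 = 8
y3 = s (x1 - x3) - y1 mod 17 = 3 * (3 - 8) - 4 = 15

P + Q = (8, 15)


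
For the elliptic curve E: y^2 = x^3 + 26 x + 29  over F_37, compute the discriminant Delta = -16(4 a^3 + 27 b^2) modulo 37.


4 a^3 + 27 b^2 = 4*26^3 + 27*29^2 = 70304 + 22707 = 93011
Delta = -16 * (93011) = -1488176
Delta mod 37 = 1

Delta = 1 (mod 37)


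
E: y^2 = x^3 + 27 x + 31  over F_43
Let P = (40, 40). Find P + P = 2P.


Doubling: s = (3 x1^2 + a) / (2 y1)
s = (3*40^2 + 27) / (2*40) mod 43 = 34
x3 = s^2 - 2 x1 mod 43 = 34^2 - 2*40 = 1
y3 = s (x1 - x3) - y1 mod 43 = 34 * (40 - 1) - 40 = 39

2P = (1, 39)


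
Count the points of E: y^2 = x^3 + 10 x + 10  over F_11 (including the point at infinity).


For each x in F_11, count y with y^2 = x^3 + 10 x + 10 mod 11:
  x = 2: RHS = 5, y in [4, 7]  -> 2 point(s)
  x = 3: RHS = 1, y in [1, 10]  -> 2 point(s)
  x = 4: RHS = 4, y in [2, 9]  -> 2 point(s)
  x = 5: RHS = 9, y in [3, 8]  -> 2 point(s)
  x = 6: RHS = 0, y in [0]  -> 1 point(s)
  x = 7: RHS = 5, y in [4, 7]  -> 2 point(s)
  x = 9: RHS = 4, y in [2, 9]  -> 2 point(s)
Affine points: 13. Add the point at infinity: total = 14.

#E(F_11) = 14


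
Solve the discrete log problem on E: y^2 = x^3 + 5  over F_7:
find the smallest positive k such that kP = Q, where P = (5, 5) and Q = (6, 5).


Enumerate multiples of P until we hit Q = (6, 5):
  1P = (5, 5)
  2P = (6, 5)
Match found at i = 2.

k = 2


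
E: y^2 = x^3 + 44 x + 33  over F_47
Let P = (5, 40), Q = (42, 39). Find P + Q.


P != Q, so use the chord formula.
s = (y2 - y1) / (x2 - x1) = (46) / (37) mod 47 = 33
x3 = s^2 - x1 - x2 mod 47 = 33^2 - 5 - 42 = 8
y3 = s (x1 - x3) - y1 mod 47 = 33 * (5 - 8) - 40 = 2

P + Q = (8, 2)


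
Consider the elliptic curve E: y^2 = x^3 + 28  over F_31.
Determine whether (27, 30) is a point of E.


Check whether y^2 = x^3 + 0 x + 28 (mod 31) for (x, y) = (27, 30).
LHS: y^2 = 30^2 mod 31 = 1
RHS: x^3 + 0 x + 28 = 27^3 + 0*27 + 28 mod 31 = 26
LHS != RHS

No, not on the curve


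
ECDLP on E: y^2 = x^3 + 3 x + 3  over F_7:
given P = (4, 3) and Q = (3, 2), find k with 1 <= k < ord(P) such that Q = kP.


Enumerate multiples of P until we hit Q = (3, 2):
  1P = (4, 3)
  2P = (3, 2)
Match found at i = 2.

k = 2


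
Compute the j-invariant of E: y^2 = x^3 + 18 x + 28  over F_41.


Delta = -16(4 a^3 + 27 b^2) mod 41 = 29
-1728 * (4 a)^3 = -1728 * (4*18)^3 mod 41 = 14
j = 14 * 29^(-1) mod 41 = 33

j = 33 (mod 41)


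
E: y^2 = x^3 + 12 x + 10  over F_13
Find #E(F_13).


For each x in F_13, count y with y^2 = x^3 + 12 x + 10 mod 13:
  x = 0: RHS = 10, y in [6, 7]  -> 2 point(s)
  x = 1: RHS = 10, y in [6, 7]  -> 2 point(s)
  x = 2: RHS = 3, y in [4, 9]  -> 2 point(s)
  x = 5: RHS = 0, y in [0]  -> 1 point(s)
  x = 6: RHS = 12, y in [5, 8]  -> 2 point(s)
  x = 10: RHS = 12, y in [5, 8]  -> 2 point(s)
  x = 11: RHS = 4, y in [2, 11]  -> 2 point(s)
  x = 12: RHS = 10, y in [6, 7]  -> 2 point(s)
Affine points: 15. Add the point at infinity: total = 16.

#E(F_13) = 16


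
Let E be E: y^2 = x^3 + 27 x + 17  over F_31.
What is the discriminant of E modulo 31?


4 a^3 + 27 b^2 = 4*27^3 + 27*17^2 = 78732 + 7803 = 86535
Delta = -16 * (86535) = -1384560
Delta mod 31 = 24

Delta = 24 (mod 31)


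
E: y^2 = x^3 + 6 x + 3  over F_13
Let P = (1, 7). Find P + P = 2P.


Doubling: s = (3 x1^2 + a) / (2 y1)
s = (3*1^2 + 6) / (2*7) mod 13 = 9
x3 = s^2 - 2 x1 mod 13 = 9^2 - 2*1 = 1
y3 = s (x1 - x3) - y1 mod 13 = 9 * (1 - 1) - 7 = 6

2P = (1, 6)


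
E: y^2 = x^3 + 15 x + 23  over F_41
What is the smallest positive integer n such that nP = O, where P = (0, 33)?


Compute successive multiples of P until we hit O:
  1P = (0, 33)
  2P = (2, 15)
  3P = (38, 22)
  4P = (21, 13)
  5P = (21, 28)
  6P = (38, 19)
  7P = (2, 26)
  8P = (0, 8)
  ... (continuing to 9P)
  9P = O

ord(P) = 9


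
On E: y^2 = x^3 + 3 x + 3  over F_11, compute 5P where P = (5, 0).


k = 5 = 101_2 (binary, LSB first: 101)
Double-and-add from P = (5, 0):
  bit 0 = 1: acc = O + (5, 0) = (5, 0)
  bit 1 = 0: acc unchanged = (5, 0)
  bit 2 = 1: acc = (5, 0) + O = (5, 0)

5P = (5, 0)


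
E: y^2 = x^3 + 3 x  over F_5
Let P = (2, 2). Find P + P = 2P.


Doubling: s = (3 x1^2 + a) / (2 y1)
s = (3*2^2 + 3) / (2*2) mod 5 = 0
x3 = s^2 - 2 x1 mod 5 = 0^2 - 2*2 = 1
y3 = s (x1 - x3) - y1 mod 5 = 0 * (2 - 1) - 2 = 3

2P = (1, 3)


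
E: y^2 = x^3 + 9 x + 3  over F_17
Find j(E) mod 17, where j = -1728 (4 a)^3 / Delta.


Delta = -16(4 a^3 + 27 b^2) mod 17 = 14
-1728 * (4 a)^3 = -1728 * (4*9)^3 mod 17 = 14
j = 14 * 14^(-1) mod 17 = 1

j = 1 (mod 17)


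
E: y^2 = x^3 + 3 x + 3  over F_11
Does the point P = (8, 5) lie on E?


Check whether y^2 = x^3 + 3 x + 3 (mod 11) for (x, y) = (8, 5).
LHS: y^2 = 5^2 mod 11 = 3
RHS: x^3 + 3 x + 3 = 8^3 + 3*8 + 3 mod 11 = 0
LHS != RHS

No, not on the curve


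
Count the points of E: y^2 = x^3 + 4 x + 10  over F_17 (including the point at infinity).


For each x in F_17, count y with y^2 = x^3 + 4 x + 10 mod 17:
  x = 1: RHS = 15, y in [7, 10]  -> 2 point(s)
  x = 2: RHS = 9, y in [3, 14]  -> 2 point(s)
  x = 3: RHS = 15, y in [7, 10]  -> 2 point(s)
  x = 5: RHS = 2, y in [6, 11]  -> 2 point(s)
  x = 10: RHS = 13, y in [8, 9]  -> 2 point(s)
  x = 11: RHS = 8, y in [5, 12]  -> 2 point(s)
  x = 12: RHS = 1, y in [1, 16]  -> 2 point(s)
  x = 13: RHS = 15, y in [7, 10]  -> 2 point(s)
Affine points: 16. Add the point at infinity: total = 17.

#E(F_17) = 17


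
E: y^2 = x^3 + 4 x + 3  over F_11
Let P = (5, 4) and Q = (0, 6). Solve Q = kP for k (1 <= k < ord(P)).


Enumerate multiples of P until we hit Q = (0, 6):
  1P = (5, 4)
  2P = (10, 3)
  3P = (0, 6)
Match found at i = 3.

k = 3


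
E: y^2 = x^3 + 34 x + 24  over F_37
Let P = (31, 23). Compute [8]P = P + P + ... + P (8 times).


k = 8 = 1000_2 (binary, LSB first: 0001)
Double-and-add from P = (31, 23):
  bit 0 = 0: acc unchanged = O
  bit 1 = 0: acc unchanged = O
  bit 2 = 0: acc unchanged = O
  bit 3 = 1: acc = O + (27, 4) = (27, 4)

8P = (27, 4)


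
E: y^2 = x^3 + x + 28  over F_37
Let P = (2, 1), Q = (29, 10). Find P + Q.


P != Q, so use the chord formula.
s = (y2 - y1) / (x2 - x1) = (9) / (27) mod 37 = 25
x3 = s^2 - x1 - x2 mod 37 = 25^2 - 2 - 29 = 2
y3 = s (x1 - x3) - y1 mod 37 = 25 * (2 - 2) - 1 = 36

P + Q = (2, 36)


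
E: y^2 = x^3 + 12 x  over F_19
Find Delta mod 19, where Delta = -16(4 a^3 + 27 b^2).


4 a^3 + 27 b^2 = 4*12^3 + 27*0^2 = 6912 + 0 = 6912
Delta = -16 * (6912) = -110592
Delta mod 19 = 7

Delta = 7 (mod 19)


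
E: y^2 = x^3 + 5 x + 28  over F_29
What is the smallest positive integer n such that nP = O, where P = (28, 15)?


Compute successive multiples of P until we hit O:
  1P = (28, 15)
  2P = (8, 0)
  3P = (28, 14)
  4P = O

ord(P) = 4


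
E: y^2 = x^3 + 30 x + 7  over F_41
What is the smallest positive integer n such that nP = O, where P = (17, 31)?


Compute successive multiples of P until we hit O:
  1P = (17, 31)
  2P = (25, 8)
  3P = (22, 9)
  4P = (23, 20)
  5P = (26, 6)
  6P = (29, 16)
  7P = (35, 12)
  8P = (32, 19)
  ... (continuing to 17P)
  17P = O

ord(P) = 17


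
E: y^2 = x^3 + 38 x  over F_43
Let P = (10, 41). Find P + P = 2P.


Doubling: s = (3 x1^2 + a) / (2 y1)
s = (3*10^2 + 38) / (2*41) mod 43 = 23
x3 = s^2 - 2 x1 mod 43 = 23^2 - 2*10 = 36
y3 = s (x1 - x3) - y1 mod 43 = 23 * (10 - 36) - 41 = 6

2P = (36, 6)


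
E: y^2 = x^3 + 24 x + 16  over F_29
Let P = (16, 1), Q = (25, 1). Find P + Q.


P != Q, so use the chord formula.
s = (y2 - y1) / (x2 - x1) = (0) / (9) mod 29 = 0
x3 = s^2 - x1 - x2 mod 29 = 0^2 - 16 - 25 = 17
y3 = s (x1 - x3) - y1 mod 29 = 0 * (16 - 17) - 1 = 28

P + Q = (17, 28)


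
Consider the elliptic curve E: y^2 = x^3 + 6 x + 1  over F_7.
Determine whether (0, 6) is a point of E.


Check whether y^2 = x^3 + 6 x + 1 (mod 7) for (x, y) = (0, 6).
LHS: y^2 = 6^2 mod 7 = 1
RHS: x^3 + 6 x + 1 = 0^3 + 6*0 + 1 mod 7 = 1
LHS = RHS

Yes, on the curve


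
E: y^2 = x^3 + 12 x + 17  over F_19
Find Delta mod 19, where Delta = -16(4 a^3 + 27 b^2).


4 a^3 + 27 b^2 = 4*12^3 + 27*17^2 = 6912 + 7803 = 14715
Delta = -16 * (14715) = -235440
Delta mod 19 = 8

Delta = 8 (mod 19)


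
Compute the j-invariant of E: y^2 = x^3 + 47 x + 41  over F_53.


Delta = -16(4 a^3 + 27 b^2) mod 53 = 5
-1728 * (4 a)^3 = -1728 * (4*47)^3 mod 53 = 30
j = 30 * 5^(-1) mod 53 = 6

j = 6 (mod 53)


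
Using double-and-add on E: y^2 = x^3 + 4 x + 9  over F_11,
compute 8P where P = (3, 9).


k = 8 = 1000_2 (binary, LSB first: 0001)
Double-and-add from P = (3, 9):
  bit 0 = 0: acc unchanged = O
  bit 1 = 0: acc unchanged = O
  bit 2 = 0: acc unchanged = O
  bit 3 = 1: acc = O + (3, 2) = (3, 2)

8P = (3, 2)


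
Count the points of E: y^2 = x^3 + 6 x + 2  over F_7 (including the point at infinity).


For each x in F_7, count y with y^2 = x^3 + 6 x + 2 mod 7:
  x = 0: RHS = 2, y in [3, 4]  -> 2 point(s)
  x = 1: RHS = 2, y in [3, 4]  -> 2 point(s)
  x = 2: RHS = 1, y in [1, 6]  -> 2 point(s)
  x = 6: RHS = 2, y in [3, 4]  -> 2 point(s)
Affine points: 8. Add the point at infinity: total = 9.

#E(F_7) = 9


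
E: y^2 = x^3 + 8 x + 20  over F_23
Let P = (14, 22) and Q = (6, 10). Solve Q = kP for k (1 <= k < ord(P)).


Enumerate multiples of P until we hit Q = (6, 10):
  1P = (14, 22)
  2P = (19, 19)
  3P = (6, 10)
Match found at i = 3.

k = 3


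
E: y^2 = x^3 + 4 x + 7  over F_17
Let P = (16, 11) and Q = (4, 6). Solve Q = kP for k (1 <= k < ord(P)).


Enumerate multiples of P until we hit Q = (4, 6):
  1P = (16, 11)
  2P = (6, 3)
  3P = (14, 11)
  4P = (4, 6)
Match found at i = 4.

k = 4


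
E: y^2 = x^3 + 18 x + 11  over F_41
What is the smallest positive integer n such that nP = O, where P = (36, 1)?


Compute successive multiples of P until we hit O:
  1P = (36, 1)
  2P = (30, 32)
  3P = (37, 11)
  4P = (27, 7)
  5P = (24, 32)
  6P = (17, 8)
  7P = (28, 9)
  8P = (19, 23)
  ... (continuing to 38P)
  38P = O

ord(P) = 38


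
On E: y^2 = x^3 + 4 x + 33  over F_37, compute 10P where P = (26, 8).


k = 10 = 1010_2 (binary, LSB first: 0101)
Double-and-add from P = (26, 8):
  bit 0 = 0: acc unchanged = O
  bit 1 = 1: acc = O + (19, 30) = (19, 30)
  bit 2 = 0: acc unchanged = (19, 30)
  bit 3 = 1: acc = (19, 30) + (36, 18) = (9, 13)

10P = (9, 13)


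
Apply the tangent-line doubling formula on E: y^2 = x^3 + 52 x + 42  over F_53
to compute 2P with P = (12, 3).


Doubling: s = (3 x1^2 + a) / (2 y1)
s = (3*12^2 + 52) / (2*3) mod 53 = 10
x3 = s^2 - 2 x1 mod 53 = 10^2 - 2*12 = 23
y3 = s (x1 - x3) - y1 mod 53 = 10 * (12 - 23) - 3 = 46

2P = (23, 46)


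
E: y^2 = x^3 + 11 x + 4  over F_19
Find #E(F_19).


For each x in F_19, count y with y^2 = x^3 + 11 x + 4 mod 19:
  x = 0: RHS = 4, y in [2, 17]  -> 2 point(s)
  x = 1: RHS = 16, y in [4, 15]  -> 2 point(s)
  x = 3: RHS = 7, y in [8, 11]  -> 2 point(s)
  x = 4: RHS = 17, y in [6, 13]  -> 2 point(s)
  x = 6: RHS = 1, y in [1, 18]  -> 2 point(s)
  x = 7: RHS = 6, y in [5, 14]  -> 2 point(s)
  x = 13: RHS = 7, y in [8, 11]  -> 2 point(s)
  x = 16: RHS = 1, y in [1, 18]  -> 2 point(s)
  x = 18: RHS = 11, y in [7, 12]  -> 2 point(s)
Affine points: 18. Add the point at infinity: total = 19.

#E(F_19) = 19


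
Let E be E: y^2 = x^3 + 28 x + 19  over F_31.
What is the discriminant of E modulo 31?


4 a^3 + 27 b^2 = 4*28^3 + 27*19^2 = 87808 + 9747 = 97555
Delta = -16 * (97555) = -1560880
Delta mod 31 = 1

Delta = 1 (mod 31)


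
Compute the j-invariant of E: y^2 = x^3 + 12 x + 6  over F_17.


Delta = -16(4 a^3 + 27 b^2) mod 17 = 13
-1728 * (4 a)^3 = -1728 * (4*12)^3 mod 17 = 8
j = 8 * 13^(-1) mod 17 = 15

j = 15 (mod 17)


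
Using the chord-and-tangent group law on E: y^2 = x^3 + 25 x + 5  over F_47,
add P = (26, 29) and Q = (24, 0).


P != Q, so use the chord formula.
s = (y2 - y1) / (x2 - x1) = (18) / (45) mod 47 = 38
x3 = s^2 - x1 - x2 mod 47 = 38^2 - 26 - 24 = 31
y3 = s (x1 - x3) - y1 mod 47 = 38 * (26 - 31) - 29 = 16

P + Q = (31, 16)


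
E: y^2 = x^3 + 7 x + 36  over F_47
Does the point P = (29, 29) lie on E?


Check whether y^2 = x^3 + 7 x + 36 (mod 47) for (x, y) = (29, 29).
LHS: y^2 = 29^2 mod 47 = 42
RHS: x^3 + 7 x + 36 = 29^3 + 7*29 + 36 mod 47 = 0
LHS != RHS

No, not on the curve


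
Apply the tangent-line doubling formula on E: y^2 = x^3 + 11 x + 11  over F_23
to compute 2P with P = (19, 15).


Doubling: s = (3 x1^2 + a) / (2 y1)
s = (3*19^2 + 11) / (2*15) mod 23 = 15
x3 = s^2 - 2 x1 mod 23 = 15^2 - 2*19 = 3
y3 = s (x1 - x3) - y1 mod 23 = 15 * (19 - 3) - 15 = 18

2P = (3, 18)


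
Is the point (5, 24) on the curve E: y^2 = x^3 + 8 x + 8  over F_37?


Check whether y^2 = x^3 + 8 x + 8 (mod 37) for (x, y) = (5, 24).
LHS: y^2 = 24^2 mod 37 = 21
RHS: x^3 + 8 x + 8 = 5^3 + 8*5 + 8 mod 37 = 25
LHS != RHS

No, not on the curve


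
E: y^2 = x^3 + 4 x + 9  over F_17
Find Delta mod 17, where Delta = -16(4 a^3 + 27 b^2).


4 a^3 + 27 b^2 = 4*4^3 + 27*9^2 = 256 + 2187 = 2443
Delta = -16 * (2443) = -39088
Delta mod 17 = 12

Delta = 12 (mod 17)


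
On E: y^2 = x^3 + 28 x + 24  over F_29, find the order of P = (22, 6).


Compute successive multiples of P until we hit O:
  1P = (22, 6)
  2P = (13, 2)
  3P = (1, 13)
  4P = (19, 22)
  5P = (10, 17)
  6P = (21, 10)
  7P = (2, 1)
  8P = (25, 15)
  ... (continuing to 18P)
  18P = O

ord(P) = 18


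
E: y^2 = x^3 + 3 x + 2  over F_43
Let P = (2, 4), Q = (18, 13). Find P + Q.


P != Q, so use the chord formula.
s = (y2 - y1) / (x2 - x1) = (9) / (16) mod 43 = 14
x3 = s^2 - x1 - x2 mod 43 = 14^2 - 2 - 18 = 4
y3 = s (x1 - x3) - y1 mod 43 = 14 * (2 - 4) - 4 = 11

P + Q = (4, 11)


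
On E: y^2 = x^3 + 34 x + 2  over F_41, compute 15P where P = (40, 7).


k = 15 = 1111_2 (binary, LSB first: 1111)
Double-and-add from P = (40, 7):
  bit 0 = 1: acc = O + (40, 7) = (40, 7)
  bit 1 = 1: acc = (40, 7) + (23, 35) = (1, 18)
  bit 2 = 1: acc = (1, 18) + (20, 21) = (24, 28)
  bit 3 = 1: acc = (24, 28) + (17, 32) = (2, 18)

15P = (2, 18)


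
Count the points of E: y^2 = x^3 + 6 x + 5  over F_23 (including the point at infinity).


For each x in F_23, count y with y^2 = x^3 + 6 x + 5 mod 23:
  x = 1: RHS = 12, y in [9, 14]  -> 2 point(s)
  x = 2: RHS = 2, y in [5, 18]  -> 2 point(s)
  x = 3: RHS = 4, y in [2, 21]  -> 2 point(s)
  x = 4: RHS = 1, y in [1, 22]  -> 2 point(s)
  x = 6: RHS = 4, y in [2, 21]  -> 2 point(s)
  x = 8: RHS = 13, y in [6, 17]  -> 2 point(s)
  x = 9: RHS = 6, y in [11, 12]  -> 2 point(s)
  x = 13: RHS = 3, y in [7, 16]  -> 2 point(s)
  x = 14: RHS = 4, y in [2, 21]  -> 2 point(s)
  x = 17: RHS = 6, y in [11, 12]  -> 2 point(s)
  x = 19: RHS = 9, y in [3, 20]  -> 2 point(s)
  x = 20: RHS = 6, y in [11, 12]  -> 2 point(s)
  x = 21: RHS = 8, y in [10, 13]  -> 2 point(s)
Affine points: 26. Add the point at infinity: total = 27.

#E(F_23) = 27
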